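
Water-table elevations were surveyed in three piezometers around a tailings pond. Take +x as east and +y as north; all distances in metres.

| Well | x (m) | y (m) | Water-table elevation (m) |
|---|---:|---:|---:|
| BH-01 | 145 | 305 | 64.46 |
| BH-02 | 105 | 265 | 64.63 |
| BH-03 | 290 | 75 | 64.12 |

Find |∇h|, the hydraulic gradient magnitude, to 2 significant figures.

With h = a·x + b·y + c and BH-01 as origin, the differences give:
  (-40)·a + (-40)·b = +0.17
  145·a + (-230)·b = -0.34
Eliminate b (×(-230) and ×(-40), subtract): 15000·a = -52.700 → a = ∂h/∂x = -0.003513
Back-substitute: b = ∂h/∂y = -0.0007367.
|∇h| = √(-0.003513² + -0.0007367²) = 0.003589

0.0036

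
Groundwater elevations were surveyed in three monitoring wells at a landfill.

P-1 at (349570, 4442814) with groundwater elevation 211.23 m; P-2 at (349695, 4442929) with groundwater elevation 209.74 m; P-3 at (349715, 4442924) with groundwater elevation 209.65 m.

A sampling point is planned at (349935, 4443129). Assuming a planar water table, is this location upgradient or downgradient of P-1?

downgradient

With h = a·x + b·y + c and P-1 as origin, the differences give:
  125·a + 115·b = -1.49
  145·a + 110·b = -1.58
Eliminate b (×110 and ×115, subtract): -2925·a = 17.800 → a = ∂h/∂x = -0.006085
Back-substitute: b = ∂h/∂y = -0.006342.
Head at (349935, 4443129) = 211.23 + (-0.006085)·(365) + (-0.006342)·(315) = 207.01 m.
That is lower than the 211.23 m at P-1, so the point is downgradient.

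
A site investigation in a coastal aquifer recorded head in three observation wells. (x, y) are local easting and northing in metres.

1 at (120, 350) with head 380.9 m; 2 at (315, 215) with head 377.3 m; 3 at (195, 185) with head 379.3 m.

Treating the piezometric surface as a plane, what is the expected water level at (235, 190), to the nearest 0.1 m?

With h = a·x + b·y + c and 1 as origin, the differences give:
  195·a + (-135)·b = -3.6
  75·a + (-165)·b = -1.6
Eliminate b (×(-165) and ×(-135), subtract): -22050·a = 378.00 → a = ∂h/∂x = -0.01714
Back-substitute: b = ∂h/∂y = +0.001905.
h(235, 190) = 380.9 + (-0.01714)·(115) + (+0.001905)·(-160) = 380.9 -1.971 -0.305 = 378.624 m.

378.6 m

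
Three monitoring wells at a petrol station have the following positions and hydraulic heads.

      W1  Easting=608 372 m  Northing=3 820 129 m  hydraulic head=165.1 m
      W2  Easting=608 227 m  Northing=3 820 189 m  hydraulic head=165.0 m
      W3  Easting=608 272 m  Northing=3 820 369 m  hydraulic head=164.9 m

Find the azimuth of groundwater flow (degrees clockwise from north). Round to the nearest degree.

Three-point gradient (reference W1): Δ to W2 = (-145, 60, -0.1), Δ to W3 = (-100, 240, -0.2).
∂h/∂x = +0.0004167, ∂h/∂y = -0.0006597 (det = -28800).
Flow direction (−∇h) has components (-0.0004167 E, +0.0006597 N).
Azimuth = atan2(E, N) = atan2(-0.0004167, +0.0006597) = 327.7° ≈ 328°.

328°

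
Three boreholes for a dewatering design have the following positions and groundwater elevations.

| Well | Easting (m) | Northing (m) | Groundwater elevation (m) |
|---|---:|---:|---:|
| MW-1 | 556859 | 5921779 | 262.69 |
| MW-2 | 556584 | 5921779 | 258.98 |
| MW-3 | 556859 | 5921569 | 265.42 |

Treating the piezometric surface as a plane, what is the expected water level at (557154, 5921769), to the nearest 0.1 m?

266.8 m

∂h/∂x = (258.98 − 262.69) / (556584 − 556859) = +0.01349
∂h/∂y = (265.42 − 262.69) / (5921569 − 5921779) = -0.01300
h(557154, 5921769) = 262.69 + (+0.01349)·(295) + (-0.01300)·(-10) = 262.69 +3.980 +0.130 = 266.800 m.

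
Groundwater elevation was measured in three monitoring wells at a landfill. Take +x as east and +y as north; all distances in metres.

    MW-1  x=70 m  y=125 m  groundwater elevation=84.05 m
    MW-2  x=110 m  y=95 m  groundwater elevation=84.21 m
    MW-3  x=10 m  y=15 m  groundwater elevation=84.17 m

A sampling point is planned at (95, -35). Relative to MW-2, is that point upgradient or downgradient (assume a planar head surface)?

upgradient

With h = a·x + b·y + c and MW-1 as origin, the differences give:
  40·a + (-30)·b = +0.16
  (-60)·a + (-110)·b = +0.12
Eliminate b (×(-110) and ×(-30), subtract): -6200·a = -14.000 → a = ∂h/∂x = +0.002258
Back-substitute: b = ∂h/∂y = -0.002323.
Head at (95, -35) = 84.05 + (+0.002258)·(25) + (-0.002323)·(-160) = 84.48 m.
That is higher than the 84.21 m at MW-2, so the point is upgradient.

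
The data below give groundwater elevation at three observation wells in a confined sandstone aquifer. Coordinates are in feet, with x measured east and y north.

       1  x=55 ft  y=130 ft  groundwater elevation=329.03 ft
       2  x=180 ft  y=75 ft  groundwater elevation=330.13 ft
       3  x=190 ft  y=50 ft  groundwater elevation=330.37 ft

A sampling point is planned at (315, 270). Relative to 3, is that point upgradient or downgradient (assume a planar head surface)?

downgradient

Taking 1 as reference: 2−1 = (125, -55, +1.10); 3−1 = (135, -80, +1.34).
Determinant of the coordinate differences = 125·(-80) − 135·(-55) = -2575.
∂h/∂x = [(+1.10)·(-80) − (+1.34)·(-55)] / -2575 = +0.005553
∂h/∂y = [125·(+1.34) − 135·(+1.10)] / -2575 = -0.007379
Head at (315, 270) = 329.03 + (+0.005553)·(260) + (-0.007379)·(140) = 329.44 ft.
That is lower than the 330.37 ft at 3, so the point is downgradient.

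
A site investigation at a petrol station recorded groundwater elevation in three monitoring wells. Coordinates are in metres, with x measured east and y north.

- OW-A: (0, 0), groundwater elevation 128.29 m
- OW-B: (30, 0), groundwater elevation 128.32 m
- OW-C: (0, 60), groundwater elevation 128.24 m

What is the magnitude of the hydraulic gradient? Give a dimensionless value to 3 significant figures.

∂h/∂x = (128.32 − 128.29) / (30 − 0) = +0.001000
∂h/∂y = (128.24 − 128.29) / (60 − 0) = -0.0008333
|∇h| = √(0.001000² + -0.0008333²) = 0.001302

0.00130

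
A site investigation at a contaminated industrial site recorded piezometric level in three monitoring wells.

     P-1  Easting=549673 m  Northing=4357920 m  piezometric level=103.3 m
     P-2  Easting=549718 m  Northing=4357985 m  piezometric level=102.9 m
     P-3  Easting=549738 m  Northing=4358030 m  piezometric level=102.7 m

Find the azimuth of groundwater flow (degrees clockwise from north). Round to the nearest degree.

With h = a·x + b·y + c and P-1 as origin, the differences give:
  45·a + 65·b = -0.4
  65·a + 110·b = -0.6
Eliminate b (×110 and ×65, subtract): 725·a = -5.00 → a = ∂h/∂x = -0.006897
Back-substitute: b = ∂h/∂y = -0.001379.
Flow direction (−∇h) has components (+0.006897 E, +0.001379 N).
Azimuth = atan2(E, N) = atan2(+0.006897, +0.001379) = 78.7° ≈ 079°.

079°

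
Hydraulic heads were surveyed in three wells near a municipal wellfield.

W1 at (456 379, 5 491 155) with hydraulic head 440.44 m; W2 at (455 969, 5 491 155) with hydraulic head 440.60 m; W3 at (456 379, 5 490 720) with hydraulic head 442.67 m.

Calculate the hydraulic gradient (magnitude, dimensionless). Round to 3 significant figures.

0.00514

∂h/∂x = (440.60 − 440.44) / (455969 − 456379) = -0.0003902
∂h/∂y = (442.67 − 440.44) / (5490720 − 5491155) = -0.005126
|∇h| = √(-0.0003902² + -0.005126²) = 0.005141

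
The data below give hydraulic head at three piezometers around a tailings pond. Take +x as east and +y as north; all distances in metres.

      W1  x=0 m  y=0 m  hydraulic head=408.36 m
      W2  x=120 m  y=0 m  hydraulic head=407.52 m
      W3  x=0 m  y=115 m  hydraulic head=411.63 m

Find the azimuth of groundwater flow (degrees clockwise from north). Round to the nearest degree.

166°

∂h/∂x = (407.52 − 408.36) / (120 − 0) = -0.007000
∂h/∂y = (411.63 − 408.36) / (115 − 0) = +0.02843
Flow direction (−∇h) has components (+0.007000 E, -0.02843 N).
Azimuth = atan2(E, N) = atan2(+0.007000, -0.02843) = 166.2° ≈ 166°.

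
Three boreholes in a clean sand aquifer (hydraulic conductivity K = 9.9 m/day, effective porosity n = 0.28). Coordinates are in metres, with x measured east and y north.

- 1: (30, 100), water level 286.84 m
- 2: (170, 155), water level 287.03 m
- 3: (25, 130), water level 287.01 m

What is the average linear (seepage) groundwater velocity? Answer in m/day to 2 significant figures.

0.20 m/day

Taking 1 as reference: 2−1 = (140, 55, +0.19); 3−1 = (-5, 30, +0.17).
Solve a·Δx + b·Δy = Δh: det = 140·30 − (-5)·55 = 4475.
∂h/∂x = [(+0.19)·30 − (+0.17)·55] / 4475 = -0.0008156
∂h/∂y = [140·(+0.17) − (-5)·(+0.19)] / 4475 = +0.005531
|∇h| = √(-0.0008156² + 0.005531²) = 0.005591
Seepage velocity v = K·i/n = 9.9 × 0.005591 / 0.28 = 0.1977 m/day.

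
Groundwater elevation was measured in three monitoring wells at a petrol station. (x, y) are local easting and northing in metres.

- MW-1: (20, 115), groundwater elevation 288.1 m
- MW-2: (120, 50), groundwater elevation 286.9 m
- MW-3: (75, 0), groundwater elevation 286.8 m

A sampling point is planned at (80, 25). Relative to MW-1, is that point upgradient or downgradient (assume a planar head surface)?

With h = a·x + b·y + c and MW-1 as origin, the differences give:
  100·a + (-65)·b = -1.2
  55·a + (-115)·b = -1.3
Eliminate b (×(-115) and ×(-65), subtract): -7925·a = 53.50 → a = ∂h/∂x = -0.006751
Back-substitute: b = ∂h/∂y = +0.008076.
Head at (80, 25) = 288.1 + (-0.006751)·(60) + (+0.008076)·(-90) = 286.97 m.
That is lower than the 288.1 m at MW-1, so the point is downgradient.

downgradient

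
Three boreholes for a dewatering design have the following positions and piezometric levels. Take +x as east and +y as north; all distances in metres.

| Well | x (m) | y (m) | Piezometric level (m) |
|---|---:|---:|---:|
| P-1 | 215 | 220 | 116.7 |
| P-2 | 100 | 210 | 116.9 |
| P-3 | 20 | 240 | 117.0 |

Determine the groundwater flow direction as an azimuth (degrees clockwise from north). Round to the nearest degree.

Taking P-1 as reference: P-2−P-1 = (-115, -10, +0.2); P-3−P-1 = (-195, 20, +0.3).
Determinant of the coordinate differences = (-115)·20 − (-195)·(-10) = -4250.
∂h/∂x = [(+0.2)·20 − (+0.3)·(-10)] / -4250 = -0.001647
∂h/∂y = [(-115)·(+0.3) − (-195)·(+0.2)] / -4250 = -0.001059
Flow direction (−∇h) has components (+0.001647 E, +0.001059 N).
Azimuth = atan2(E, N) = atan2(+0.001647, +0.001059) = 57.3° ≈ 057°.

057°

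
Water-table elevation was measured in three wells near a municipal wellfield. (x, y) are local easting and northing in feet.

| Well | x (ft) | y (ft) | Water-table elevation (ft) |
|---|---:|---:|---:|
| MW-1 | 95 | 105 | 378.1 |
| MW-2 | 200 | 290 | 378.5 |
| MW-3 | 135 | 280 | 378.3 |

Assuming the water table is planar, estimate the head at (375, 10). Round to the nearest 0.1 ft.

Taking MW-1 as reference: MW-2−MW-1 = (105, 185, +0.4); MW-3−MW-1 = (40, 175, +0.2).
Determinant of the coordinate differences = 105·175 − 40·185 = 10975.
∂h/∂x = [(+0.4)·175 − (+0.2)·185] / 10975 = +0.003007
∂h/∂y = [105·(+0.2) − 40·(+0.4)] / 10975 = +0.0004556
h(375, 10) = 378.1 + (+0.003007)·(280) + (+0.0004556)·(-95) = 378.1 +0.842 -0.043 = 378.899 ft.

378.9 ft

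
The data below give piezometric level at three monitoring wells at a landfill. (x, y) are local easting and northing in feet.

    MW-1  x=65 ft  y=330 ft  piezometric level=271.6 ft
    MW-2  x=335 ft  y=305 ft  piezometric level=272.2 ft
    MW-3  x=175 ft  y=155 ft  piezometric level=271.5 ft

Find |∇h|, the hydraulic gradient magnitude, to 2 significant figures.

0.0032

Three-point gradient (reference MW-1): Δ to MW-2 = (270, -25, +0.6), Δ to MW-3 = (110, -175, -0.1).
∂h/∂x = +0.002416, ∂h/∂y = +0.002090 (det = -44500).
|∇h| = √(0.002416² + 0.002090²) = 0.003195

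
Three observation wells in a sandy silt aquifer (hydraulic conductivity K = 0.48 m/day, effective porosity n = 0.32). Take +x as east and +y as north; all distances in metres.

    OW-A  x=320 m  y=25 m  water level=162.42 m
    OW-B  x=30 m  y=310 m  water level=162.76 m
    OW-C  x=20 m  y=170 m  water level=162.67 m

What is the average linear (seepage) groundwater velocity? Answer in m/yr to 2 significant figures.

Taking OW-A as reference: OW-B−OW-A = (-290, 285, +0.34); OW-C−OW-A = (-300, 145, +0.25).
Solve a·Δx + b·Δy = Δh: det = (-290)·145 − (-300)·285 = 43450.
∂h/∂x = [(+0.34)·145 − (+0.25)·285] / 43450 = -0.0005052
∂h/∂y = [(-290)·(+0.25) − (-300)·(+0.34)] / 43450 = +0.0006789
|∇h| = √(-0.0005052² + 0.0006789²) = 0.0008462
Seepage velocity v = K·i/n = 0.48 × 0.0008462 / 0.32 = 0.001269 m/day = 0.4635 m/yr.

0.46 m/yr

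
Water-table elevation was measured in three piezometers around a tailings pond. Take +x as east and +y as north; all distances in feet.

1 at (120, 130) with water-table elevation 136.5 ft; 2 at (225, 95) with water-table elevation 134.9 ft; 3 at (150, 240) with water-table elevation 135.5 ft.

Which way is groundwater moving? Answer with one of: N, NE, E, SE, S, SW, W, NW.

Differences from 1: to 2 (Δx, Δy, Δh) = (105, -35, -1.6); to 3 = (30, 110, -1.0).
Determinant of the coordinate differences = 105·110 − 30·(-35) = 12600.
∂h/∂x = [(-1.6)·110 − (-1.0)·(-35)] / 12600 = -0.01675
∂h/∂y = [105·(-1.0) − 30·(-1.6)] / 12600 = -0.004524
Flow = −∇h = (+0.01675 east, +0.004524 north), which points east.

E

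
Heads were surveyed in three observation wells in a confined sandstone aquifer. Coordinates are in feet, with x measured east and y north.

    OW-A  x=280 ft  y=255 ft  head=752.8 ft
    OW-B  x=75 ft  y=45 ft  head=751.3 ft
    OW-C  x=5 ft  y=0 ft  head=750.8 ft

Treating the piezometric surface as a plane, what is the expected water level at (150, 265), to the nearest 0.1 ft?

Differences from OW-A: to OW-B (Δx, Δy, Δh) = (-205, -210, -1.5); to OW-C = (-275, -255, -2.0).
Determinant of the coordinate differences = (-205)·(-255) − (-275)·(-210) = -5475.
∂h/∂x = [(-1.5)·(-255) − (-2.0)·(-210)] / -5475 = +0.006849
∂h/∂y = [(-205)·(-2.0) − (-275)·(-1.5)] / -5475 = +0.0004566
h(150, 265) = 752.8 + (+0.006849)·(-130) + (+0.0004566)·(10) = 752.8 -0.890 +0.005 = 751.914 ft.

751.9 ft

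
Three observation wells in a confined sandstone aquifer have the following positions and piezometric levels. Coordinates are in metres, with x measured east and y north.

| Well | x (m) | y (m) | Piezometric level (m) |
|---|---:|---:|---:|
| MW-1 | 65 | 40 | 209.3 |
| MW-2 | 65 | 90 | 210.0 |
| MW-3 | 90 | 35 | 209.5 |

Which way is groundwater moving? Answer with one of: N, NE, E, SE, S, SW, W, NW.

Three-point gradient (reference MW-1): Δ to MW-2 = (0, 50, +0.7), Δ to MW-3 = (25, -5, +0.2).
∂h/∂x = +0.01080, ∂h/∂y = +0.01400 (det = -1250).
Flow = −∇h = (-0.01080 east, -0.01400 north), which points southwest.

SW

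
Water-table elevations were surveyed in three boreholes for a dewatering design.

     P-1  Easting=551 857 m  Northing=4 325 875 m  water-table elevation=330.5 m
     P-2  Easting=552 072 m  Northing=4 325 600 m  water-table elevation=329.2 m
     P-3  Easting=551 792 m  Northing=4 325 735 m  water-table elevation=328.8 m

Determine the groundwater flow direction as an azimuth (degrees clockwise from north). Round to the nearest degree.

212°

Three-point gradient (reference P-1): Δ to P-2 = (215, -275, -1.3), Δ to P-3 = (-65, -140, -1.7).
∂h/∂x = +0.005951, ∂h/∂y = +0.009380 (det = -47975).
Flow direction (−∇h) has components (-0.005951 E, -0.009380 N).
Azimuth = atan2(E, N) = atan2(-0.005951, -0.009380) = 212.4° ≈ 212°.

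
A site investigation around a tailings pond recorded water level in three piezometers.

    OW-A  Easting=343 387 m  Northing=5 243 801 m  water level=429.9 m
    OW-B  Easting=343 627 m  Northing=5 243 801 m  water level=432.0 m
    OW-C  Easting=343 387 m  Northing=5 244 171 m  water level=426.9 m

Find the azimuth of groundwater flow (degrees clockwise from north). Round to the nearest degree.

∂h/∂x = (432.0 − 429.9) / (343627 − 343387) = +0.008750
∂h/∂y = (426.9 − 429.9) / (5244171 − 5243801) = -0.008108
Flow direction (−∇h) has components (-0.008750 E, +0.008108 N).
Azimuth = atan2(E, N) = atan2(-0.008750, +0.008108) = 312.8° ≈ 313°.

313°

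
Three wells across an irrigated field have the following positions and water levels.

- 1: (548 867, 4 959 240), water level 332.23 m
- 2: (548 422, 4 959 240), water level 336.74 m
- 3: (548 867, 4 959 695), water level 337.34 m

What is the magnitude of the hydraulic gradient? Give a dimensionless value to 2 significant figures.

∂h/∂x = (336.74 − 332.23) / (548422 − 548867) = -0.01013
∂h/∂y = (337.34 − 332.23) / (4959695 − 4959240) = +0.01123
|∇h| = √(-0.01013² + 0.01123²) = 0.01512

0.015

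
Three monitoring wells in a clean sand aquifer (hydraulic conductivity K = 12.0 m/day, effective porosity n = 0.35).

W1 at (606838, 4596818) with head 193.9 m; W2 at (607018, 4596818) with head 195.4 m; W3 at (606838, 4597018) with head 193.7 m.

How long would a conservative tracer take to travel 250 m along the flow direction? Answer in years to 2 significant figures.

∂h/∂x = (195.4 − 193.9) / (607018 − 606838) = +0.008333
∂h/∂y = (193.7 − 193.9) / (4597018 − 4596818) = -0.001000
|∇h| = √(0.008333² + -0.001000²) = 0.008393
Seepage velocity v = K·i/n = 12.0 × 0.008393 / 0.35 = 0.2878 m/day.
t = 250 / 0.2878 = 868.7 days = 2.38 years.

2.4 years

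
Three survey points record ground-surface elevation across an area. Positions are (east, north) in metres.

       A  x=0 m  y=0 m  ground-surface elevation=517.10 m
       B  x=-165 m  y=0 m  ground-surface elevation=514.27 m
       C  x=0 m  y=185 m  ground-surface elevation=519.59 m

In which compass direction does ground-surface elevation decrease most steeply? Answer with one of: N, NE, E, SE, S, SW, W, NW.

SW

∂z/∂x = (514.27 − 517.10) / (-165 − 0) = +0.01715
∂z/∂y = (519.59 − 517.10) / (185 − 0) = +0.01346
Steepest decrease is along −∇f = (-0.01715 E, -0.01346 N) → southwest.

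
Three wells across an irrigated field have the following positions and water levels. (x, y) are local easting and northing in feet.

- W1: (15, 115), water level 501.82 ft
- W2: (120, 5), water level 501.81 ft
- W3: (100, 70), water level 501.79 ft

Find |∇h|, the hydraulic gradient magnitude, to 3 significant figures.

0.000792

Taking W1 as reference: W2−W1 = (105, -110, -0.01); W3−W1 = (85, -45, -0.03).
Determinant of the coordinate differences = 105·(-45) − 85·(-110) = 4625.
∂h/∂x = [(-0.01)·(-45) − (-0.03)·(-110)] / 4625 = -0.0006162
∂h/∂y = [105·(-0.03) − 85·(-0.01)] / 4625 = -0.0004973
|∇h| = √(-0.0006162² + -0.0004973²) = 0.0007918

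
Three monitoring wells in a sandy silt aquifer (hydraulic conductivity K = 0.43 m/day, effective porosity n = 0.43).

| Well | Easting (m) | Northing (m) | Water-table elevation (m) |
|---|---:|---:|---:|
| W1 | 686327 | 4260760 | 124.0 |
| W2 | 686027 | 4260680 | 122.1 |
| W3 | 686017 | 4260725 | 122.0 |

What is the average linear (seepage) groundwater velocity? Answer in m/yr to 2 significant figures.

2.4 m/yr

Taking W1 as reference: W2−W1 = (-300, -80, -1.9); W3−W1 = (-310, -35, -2.0).
Solve a·Δx + b·Δy = Δh: det = (-300)·(-35) − (-310)·(-80) = -14300.
∂h/∂x = [(-1.9)·(-35) − (-2.0)·(-80)] / -14300 = +0.006538
∂h/∂y = [(-300)·(-2.0) − (-310)·(-1.9)] / -14300 = -0.0007692
|∇h| = √(0.006538² + -0.0007692²) = 0.006583
Seepage velocity v = K·i/n = 0.43 × 0.006583 / 0.43 = 0.006583 m/day = 2.404 m/yr.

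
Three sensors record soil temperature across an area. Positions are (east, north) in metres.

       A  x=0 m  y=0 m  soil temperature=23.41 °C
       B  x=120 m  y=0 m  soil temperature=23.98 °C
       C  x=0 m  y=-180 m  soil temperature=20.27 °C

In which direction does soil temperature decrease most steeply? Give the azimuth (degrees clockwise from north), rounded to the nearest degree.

∂T/∂x = (23.98 − 23.41) / (120 − 0) = +0.004750
∂T/∂y = (20.27 − 23.41) / (-180 − 0) = +0.01744
Steepest decrease is along −∇f: components (-0.004750 E, -0.01744 N).
Azimuth = atan2(-0.004750, -0.01744) = 195.2° ≈ 195°.

195°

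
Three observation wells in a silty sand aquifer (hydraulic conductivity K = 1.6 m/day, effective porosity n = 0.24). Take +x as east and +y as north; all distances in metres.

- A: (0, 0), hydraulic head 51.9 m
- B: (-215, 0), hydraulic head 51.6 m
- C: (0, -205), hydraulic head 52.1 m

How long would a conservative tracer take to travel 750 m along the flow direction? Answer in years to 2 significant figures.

180 years

∂h/∂x = (51.6 − 51.9) / (-215 − 0) = +0.001395
∂h/∂y = (52.1 − 51.9) / (-205 − 0) = -0.0009756
|∇h| = √(0.001395² + -0.0009756²) = 0.001702
Seepage velocity v = K·i/n = 1.6 × 0.001702 / 0.24 = 0.01135 m/day.
t = 750 / 0.01135 = 6.608e+04 days = 181 years.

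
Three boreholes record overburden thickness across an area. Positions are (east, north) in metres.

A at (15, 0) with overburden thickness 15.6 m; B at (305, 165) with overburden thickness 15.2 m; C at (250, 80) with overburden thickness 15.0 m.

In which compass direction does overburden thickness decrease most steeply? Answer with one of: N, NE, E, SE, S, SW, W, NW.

SE

Taking A as reference: B−A = (290, 165, -0.4); C−A = (235, 80, -0.6).
Solve a·Δx + b·Δy = Δd: det = 290·80 − 235·165 = -15575.
∂d/∂x = [(-0.4)·80 − (-0.6)·165] / -15575 = -0.004302
∂d/∂y = [290·(-0.6) − 235·(-0.4)] / -15575 = +0.005136
Steepest decrease is along −∇f = (+0.004302 E, -0.005136 N) → southeast.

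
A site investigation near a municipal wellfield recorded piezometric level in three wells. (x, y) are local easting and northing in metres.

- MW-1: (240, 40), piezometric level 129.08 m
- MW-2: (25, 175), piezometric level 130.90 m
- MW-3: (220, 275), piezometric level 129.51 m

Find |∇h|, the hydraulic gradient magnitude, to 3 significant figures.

0.00782

Three-point gradient (reference MW-1): Δ to MW-2 = (-215, 135, +1.82), Δ to MW-3 = (-20, 235, +0.43).
∂h/∂x = -0.007729, ∂h/∂y = +0.001172 (det = -47825).
|∇h| = √(-0.007729² + 0.001172²) = 0.007817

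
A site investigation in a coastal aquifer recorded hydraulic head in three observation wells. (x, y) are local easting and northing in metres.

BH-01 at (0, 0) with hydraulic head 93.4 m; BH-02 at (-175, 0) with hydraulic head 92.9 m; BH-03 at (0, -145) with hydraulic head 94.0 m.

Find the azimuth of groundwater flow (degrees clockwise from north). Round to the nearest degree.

325°

∂h/∂x = (92.9 − 93.4) / (-175 − 0) = +0.002857
∂h/∂y = (94.0 − 93.4) / (-145 − 0) = -0.004138
Flow direction (−∇h) has components (-0.002857 E, +0.004138 N).
Azimuth = atan2(E, N) = atan2(-0.002857, +0.004138) = 325.4° ≈ 325°.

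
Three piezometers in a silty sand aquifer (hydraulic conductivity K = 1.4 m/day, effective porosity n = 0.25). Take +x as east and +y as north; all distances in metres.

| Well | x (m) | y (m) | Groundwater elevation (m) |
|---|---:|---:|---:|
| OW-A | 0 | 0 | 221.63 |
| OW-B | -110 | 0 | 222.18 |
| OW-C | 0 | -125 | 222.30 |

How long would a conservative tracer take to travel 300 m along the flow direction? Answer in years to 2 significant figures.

∂h/∂x = (222.18 − 221.63) / (-110 − 0) = -0.005000
∂h/∂y = (222.30 − 221.63) / (-125 − 0) = -0.005360
|∇h| = √(-0.005000² + -0.005360²) = 0.00733
Seepage velocity v = K·i/n = 1.4 × 0.00733 / 0.25 = 0.04105 m/day.
t = 300 / 0.04105 = 7308 days = 20 years.

20 years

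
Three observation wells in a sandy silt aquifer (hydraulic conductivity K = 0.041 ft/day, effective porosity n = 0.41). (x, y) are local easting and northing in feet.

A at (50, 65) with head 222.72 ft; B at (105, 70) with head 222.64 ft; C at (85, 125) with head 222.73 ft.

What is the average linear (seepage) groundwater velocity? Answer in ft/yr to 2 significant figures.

Taking A as reference: B−A = (55, 5, -0.08); C−A = (35, 60, +0.01).
Solve a·Δx + b·Δy = Δh: det = 55·60 − 35·5 = 3125.
∂h/∂x = [(-0.08)·60 − (+0.01)·5] / 3125 = -0.001552
∂h/∂y = [55·(+0.01) − 35·(-0.08)] / 3125 = +0.001072
|∇h| = √(-0.001552² + 0.001072²) = 0.001886
Seepage velocity v = K·i/n = 0.041 × 0.001886 / 0.41 = 0.0001886 ft/day = 0.06889 ft/yr.

0.069 ft/yr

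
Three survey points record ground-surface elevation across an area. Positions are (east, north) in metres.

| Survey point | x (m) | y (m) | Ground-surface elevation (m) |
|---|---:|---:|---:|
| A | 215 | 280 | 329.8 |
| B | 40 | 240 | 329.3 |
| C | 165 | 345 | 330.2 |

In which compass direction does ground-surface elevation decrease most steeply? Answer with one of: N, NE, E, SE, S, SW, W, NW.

S

Three-point gradient (reference A): Δ to B = (-175, -40, -0.5), Δ to C = (-50, 65, +0.4).
∂z/∂x = +0.001234, ∂z/∂y = +0.007103 (det = -13375).
Steepest decrease is along −∇f = (-0.001234 E, -0.007103 N) → south.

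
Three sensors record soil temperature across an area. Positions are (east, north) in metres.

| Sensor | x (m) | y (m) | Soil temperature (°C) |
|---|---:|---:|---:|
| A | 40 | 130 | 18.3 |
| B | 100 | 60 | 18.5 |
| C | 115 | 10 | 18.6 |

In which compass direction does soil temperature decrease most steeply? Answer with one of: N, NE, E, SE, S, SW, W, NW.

NW

Differences from A: to B (Δx, Δy, Δh) = (60, -70, +0.2); to C = (75, -120, +0.3).
Solve a·Δx + b·Δy = ΔT: det = 60·(-120) − 75·(-70) = -1950.
∂T/∂x = [(+0.2)·(-120) − (+0.3)·(-70)] / -1950 = +0.001538
∂T/∂y = [60·(+0.3) − 75·(+0.2)] / -1950 = -0.001538
Steepest decrease is along −∇f = (-0.001538 E, +0.001538 N) → northwest.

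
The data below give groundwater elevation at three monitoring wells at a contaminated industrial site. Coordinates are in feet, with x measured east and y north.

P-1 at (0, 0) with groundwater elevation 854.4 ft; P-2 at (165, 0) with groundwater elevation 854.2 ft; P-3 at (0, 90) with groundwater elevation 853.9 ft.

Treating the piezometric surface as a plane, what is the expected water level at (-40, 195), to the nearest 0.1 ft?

∂h/∂x = (854.2 − 854.4) / (165 − 0) = -0.001212
∂h/∂y = (853.9 − 854.4) / (90 − 0) = -0.005556
h(-40, 195) = 854.4 + (-0.001212)·(-40) + (-0.005556)·(195) = 854.4 +0.048 -1.083 = 853.365 ft.

853.4 ft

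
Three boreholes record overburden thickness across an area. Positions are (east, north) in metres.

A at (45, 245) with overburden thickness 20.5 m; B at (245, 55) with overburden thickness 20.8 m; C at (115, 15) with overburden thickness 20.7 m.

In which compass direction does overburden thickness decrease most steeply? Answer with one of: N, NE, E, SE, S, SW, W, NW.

NW

Taking A as reference: B−A = (200, -190, +0.3); C−A = (70, -230, +0.2).
Solve a·Δx + b·Δy = Δd: det = 200·(-230) − 70·(-190) = -32700.
∂d/∂x = [(+0.3)·(-230) − (+0.2)·(-190)] / -32700 = +0.0009480
∂d/∂y = [200·(+0.2) − 70·(+0.3)] / -32700 = -0.0005810
Steepest decrease is along −∇f = (-0.0009480 E, +0.0005810 N) → northwest.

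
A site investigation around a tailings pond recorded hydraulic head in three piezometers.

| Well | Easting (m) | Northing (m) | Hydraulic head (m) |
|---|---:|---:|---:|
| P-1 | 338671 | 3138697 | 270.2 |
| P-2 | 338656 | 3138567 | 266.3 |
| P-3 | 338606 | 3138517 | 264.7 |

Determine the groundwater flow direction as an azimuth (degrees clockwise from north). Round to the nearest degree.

184°

Three-point gradient (reference P-1): Δ to P-2 = (-15, -130, -3.9), Δ to P-3 = (-65, -180, -5.5).
∂h/∂x = +0.002261, ∂h/∂y = +0.02974 (det = -5750).
Flow direction (−∇h) has components (-0.002261 E, -0.02974 N).
Azimuth = atan2(E, N) = atan2(-0.002261, -0.02974) = 184.3° ≈ 184°.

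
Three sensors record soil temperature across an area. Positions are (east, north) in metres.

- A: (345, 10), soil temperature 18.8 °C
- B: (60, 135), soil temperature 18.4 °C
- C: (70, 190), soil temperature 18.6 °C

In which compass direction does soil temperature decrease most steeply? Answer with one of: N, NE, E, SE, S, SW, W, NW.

SW

With T = a·x + b·y + c and A as origin, the differences give:
  (-285)·a + 125·b = -0.4
  (-275)·a + 180·b = -0.2
Eliminate b (×180 and ×125, subtract): -16925·a = -47.00 → a = ∂T/∂x = +0.002777
Back-substitute: b = ∂T/∂y = +0.003131.
Steepest decrease is along −∇f = (-0.002777 E, -0.003131 N) → southwest.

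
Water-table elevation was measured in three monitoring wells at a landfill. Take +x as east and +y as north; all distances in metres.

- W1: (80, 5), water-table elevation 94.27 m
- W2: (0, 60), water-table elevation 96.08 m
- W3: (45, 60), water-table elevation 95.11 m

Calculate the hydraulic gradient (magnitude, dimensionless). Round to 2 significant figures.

Differences from W1: to W2 (Δx, Δy, Δh) = (-80, 55, +1.81); to W3 = (-35, 55, +0.84).
Determinant of the coordinate differences = (-80)·55 − (-35)·55 = -2475.
∂h/∂x = [(+1.81)·55 − (+0.84)·55] / -2475 = -0.02156
∂h/∂y = [(-80)·(+0.84) − (-35)·(+1.81)] / -2475 = +0.001556
|∇h| = √(-0.02156² + 0.001556²) = 0.02162

0.022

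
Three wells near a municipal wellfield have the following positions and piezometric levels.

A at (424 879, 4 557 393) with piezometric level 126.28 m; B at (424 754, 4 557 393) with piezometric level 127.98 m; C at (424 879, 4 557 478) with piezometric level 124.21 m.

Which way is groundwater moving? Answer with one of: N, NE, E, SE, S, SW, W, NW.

NE

∂h/∂x = (127.98 − 126.28) / (424754 − 424879) = -0.01360
∂h/∂y = (124.21 − 126.28) / (4557478 − 4557393) = -0.02435
Flow = −∇h = (+0.01360 east, +0.02435 north), which points northeast.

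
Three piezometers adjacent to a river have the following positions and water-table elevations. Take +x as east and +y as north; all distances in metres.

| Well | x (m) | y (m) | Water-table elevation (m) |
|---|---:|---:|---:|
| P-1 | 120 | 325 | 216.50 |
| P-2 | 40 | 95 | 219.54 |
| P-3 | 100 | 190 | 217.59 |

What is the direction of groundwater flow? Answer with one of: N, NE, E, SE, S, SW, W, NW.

E

Differences from P-1: to P-2 (Δx, Δy, Δh) = (-80, -230, +3.04); to P-3 = (-20, -135, +1.09).
Determinant of the coordinate differences = (-80)·(-135) − (-20)·(-230) = 6200.
∂h/∂x = [(+3.04)·(-135) − (+1.09)·(-230)] / 6200 = -0.02576
∂h/∂y = [(-80)·(+1.09) − (-20)·(+3.04)] / 6200 = -0.004258
Flow = −∇h = (+0.02576 east, +0.004258 north), which points east.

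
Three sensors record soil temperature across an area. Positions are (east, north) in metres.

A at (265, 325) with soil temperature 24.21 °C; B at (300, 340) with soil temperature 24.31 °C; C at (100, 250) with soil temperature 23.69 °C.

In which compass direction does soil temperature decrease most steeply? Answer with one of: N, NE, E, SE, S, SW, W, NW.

S

Taking A as reference: B−A = (35, 15, +0.10); C−A = (-165, -75, -0.52).
Determinant of the coordinate differences = 35·(-75) − (-165)·15 = -150.
∂T/∂x = [(+0.10)·(-75) − (-0.52)·15] / -150 = -0.002000
∂T/∂y = [35·(-0.52) − (-165)·(+0.10)] / -150 = +0.01133
Steepest decrease is along −∇f = (+0.002000 E, -0.01133 N) → south.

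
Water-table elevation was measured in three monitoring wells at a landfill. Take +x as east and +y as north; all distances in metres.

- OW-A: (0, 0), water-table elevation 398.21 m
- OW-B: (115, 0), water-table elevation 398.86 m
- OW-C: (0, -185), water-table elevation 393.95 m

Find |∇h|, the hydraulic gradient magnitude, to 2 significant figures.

0.024

∂h/∂x = (398.86 − 398.21) / (115 − 0) = +0.005652
∂h/∂y = (393.95 − 398.21) / (-185 − 0) = +0.02303
|∇h| = √(0.005652² + 0.02303²) = 0.02371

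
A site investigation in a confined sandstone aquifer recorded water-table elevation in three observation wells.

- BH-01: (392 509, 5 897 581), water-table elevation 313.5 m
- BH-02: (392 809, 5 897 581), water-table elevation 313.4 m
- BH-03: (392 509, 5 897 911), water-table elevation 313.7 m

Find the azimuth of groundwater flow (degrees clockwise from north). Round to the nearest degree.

151°

∂h/∂x = (313.4 − 313.5) / (392809 − 392509) = -0.0003333
∂h/∂y = (313.7 − 313.5) / (5897911 − 5897581) = +0.0006061
Flow direction (−∇h) has components (+0.0003333 E, -0.0006061 N).
Azimuth = atan2(E, N) = atan2(+0.0003333, -0.0006061) = 151.2° ≈ 151°.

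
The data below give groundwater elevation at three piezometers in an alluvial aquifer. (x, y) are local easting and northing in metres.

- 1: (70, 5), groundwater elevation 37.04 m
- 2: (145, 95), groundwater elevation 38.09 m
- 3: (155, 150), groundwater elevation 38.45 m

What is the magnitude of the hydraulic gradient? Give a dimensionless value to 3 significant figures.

With h = a·x + b·y + c and 1 as origin, the differences give:
  75·a + 90·b = +1.05
  85·a + 145·b = +1.41
Eliminate b (×145 and ×90, subtract): 3225·a = 25.350 → a = ∂h/∂x = +0.007860
Back-substitute: b = ∂h/∂y = +0.005116.
|∇h| = √(0.007860² + 0.005116²) = 0.009378

0.00938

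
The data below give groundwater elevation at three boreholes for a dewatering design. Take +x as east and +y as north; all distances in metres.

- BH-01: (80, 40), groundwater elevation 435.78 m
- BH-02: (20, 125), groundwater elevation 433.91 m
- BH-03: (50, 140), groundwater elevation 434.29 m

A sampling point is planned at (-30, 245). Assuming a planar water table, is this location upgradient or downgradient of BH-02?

downgradient

With h = a·x + b·y + c and BH-01 as origin, the differences give:
  (-60)·a + 85·b = -1.87
  (-30)·a + 100·b = -1.49
Eliminate b (×100 and ×85, subtract): -3450·a = -60.350 → a = ∂h/∂x = +0.01749
Back-substitute: b = ∂h/∂y = -0.009652.
Head at (-30, 245) = 435.78 + (+0.01749)·(-110) + (-0.009652)·(205) = 431.88 m.
That is lower than the 433.91 m at BH-02, so the point is downgradient.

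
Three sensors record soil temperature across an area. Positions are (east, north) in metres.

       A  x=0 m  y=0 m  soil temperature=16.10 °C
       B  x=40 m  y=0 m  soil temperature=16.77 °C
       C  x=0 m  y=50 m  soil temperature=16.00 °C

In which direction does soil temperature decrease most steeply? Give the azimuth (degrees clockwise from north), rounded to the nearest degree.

∂T/∂x = (16.77 − 16.10) / (40 − 0) = +0.01675
∂T/∂y = (16.00 − 16.10) / (50 − 0) = -0.002000
Steepest decrease is along −∇f: components (-0.01675 E, +0.002000 N).
Azimuth = atan2(-0.01675, +0.002000) = 276.8° ≈ 277°.

277°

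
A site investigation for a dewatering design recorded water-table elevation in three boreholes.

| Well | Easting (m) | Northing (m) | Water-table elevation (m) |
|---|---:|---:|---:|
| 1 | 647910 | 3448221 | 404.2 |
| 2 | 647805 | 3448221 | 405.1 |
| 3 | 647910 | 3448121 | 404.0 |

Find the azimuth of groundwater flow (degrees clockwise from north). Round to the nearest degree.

103°

∂h/∂x = (405.1 − 404.2) / (647805 − 647910) = -0.008571
∂h/∂y = (404.0 − 404.2) / (3448121 − 3448221) = +0.002000
Flow direction (−∇h) has components (+0.008571 E, -0.002000 N).
Azimuth = atan2(E, N) = atan2(+0.008571, -0.002000) = 103.1° ≈ 103°.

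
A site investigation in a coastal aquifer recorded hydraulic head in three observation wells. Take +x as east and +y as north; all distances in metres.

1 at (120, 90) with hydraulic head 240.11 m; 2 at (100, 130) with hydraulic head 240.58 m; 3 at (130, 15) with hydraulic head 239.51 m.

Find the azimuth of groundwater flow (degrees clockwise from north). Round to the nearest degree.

Three-point gradient (reference 1): Δ to 2 = (-20, 40, +0.47), Δ to 3 = (10, -75, -0.60).
∂h/∂x = -0.01023, ∂h/∂y = +0.006636 (det = 1100).
Flow direction (−∇h) has components (+0.01023 E, -0.006636 N).
Azimuth = atan2(E, N) = atan2(+0.01023, -0.006636) = 123.0° ≈ 123°.

123°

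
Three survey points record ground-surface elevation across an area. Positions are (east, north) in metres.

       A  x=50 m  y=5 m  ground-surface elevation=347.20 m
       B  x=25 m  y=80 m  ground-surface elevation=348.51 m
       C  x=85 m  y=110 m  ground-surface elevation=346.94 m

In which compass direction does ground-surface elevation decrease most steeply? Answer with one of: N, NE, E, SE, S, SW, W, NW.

E

Three-point gradient (reference A): Δ to B = (-25, 75, +1.31), Δ to C = (35, 105, -0.26).
∂z/∂x = -0.02991, ∂z/∂y = +0.007495 (det = -5250).
Steepest decrease is along −∇f = (+0.02991 E, -0.007495 N) → east.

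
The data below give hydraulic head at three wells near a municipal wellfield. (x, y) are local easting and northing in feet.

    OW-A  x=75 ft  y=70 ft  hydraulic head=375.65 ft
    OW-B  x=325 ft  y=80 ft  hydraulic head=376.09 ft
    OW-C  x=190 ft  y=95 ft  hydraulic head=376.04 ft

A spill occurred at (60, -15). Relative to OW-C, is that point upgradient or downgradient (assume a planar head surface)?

Three-point gradient (reference OW-A): Δ to OW-B = (250, 10, +0.44), Δ to OW-C = (115, 25, +0.39).
∂h/∂x = +0.001392, ∂h/∂y = +0.009196 (det = 5100).
Head at (60, -15) = 375.65 + (+0.001392)·(-15) + (+0.009196)·(-85) = 374.85 ft.
That is lower than the 376.04 ft at OW-C, so the point is downgradient.

downgradient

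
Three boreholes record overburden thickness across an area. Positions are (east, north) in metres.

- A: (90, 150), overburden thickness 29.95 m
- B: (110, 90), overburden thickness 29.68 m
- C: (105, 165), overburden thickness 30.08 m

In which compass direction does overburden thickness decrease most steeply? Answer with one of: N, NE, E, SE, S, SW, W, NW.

Taking A as reference: B−A = (20, -60, -0.27); C−A = (15, 15, +0.13).
Solve a·Δx + b·Δy = Δd: det = 20·15 − 15·(-60) = 1200.
∂d/∂x = [(-0.27)·15 − (+0.13)·(-60)] / 1200 = +0.003125
∂d/∂y = [20·(+0.13) − 15·(-0.27)] / 1200 = +0.005542
Steepest decrease is along −∇f = (-0.003125 E, -0.005542 N) → southwest.

SW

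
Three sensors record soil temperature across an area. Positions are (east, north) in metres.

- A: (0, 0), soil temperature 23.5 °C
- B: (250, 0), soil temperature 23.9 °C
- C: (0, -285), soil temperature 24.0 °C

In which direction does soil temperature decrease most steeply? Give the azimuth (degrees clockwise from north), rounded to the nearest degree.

∂T/∂x = (23.9 − 23.5) / (250 − 0) = +0.001600
∂T/∂y = (24.0 − 23.5) / (-285 − 0) = -0.001754
Steepest decrease is along −∇f: components (-0.001600 E, +0.001754 N).
Azimuth = atan2(-0.001600, +0.001754) = 317.6° ≈ 318°.

318°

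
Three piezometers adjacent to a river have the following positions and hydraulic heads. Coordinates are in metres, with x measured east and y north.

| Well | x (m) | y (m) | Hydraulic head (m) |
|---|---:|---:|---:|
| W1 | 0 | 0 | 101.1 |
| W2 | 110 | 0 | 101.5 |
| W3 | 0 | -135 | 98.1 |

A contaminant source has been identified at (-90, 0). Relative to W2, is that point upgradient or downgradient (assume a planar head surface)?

downgradient

∂h/∂x = (101.5 − 101.1) / (110 − 0) = +0.003636
∂h/∂y = (98.1 − 101.1) / (-135 − 0) = +0.02222
Head at (-90, 0) = 101.1 + (+0.003636)·(-90) + (+0.02222)·(0) = 100.77 m.
That is lower than the 101.5 m at W2, so the point is downgradient.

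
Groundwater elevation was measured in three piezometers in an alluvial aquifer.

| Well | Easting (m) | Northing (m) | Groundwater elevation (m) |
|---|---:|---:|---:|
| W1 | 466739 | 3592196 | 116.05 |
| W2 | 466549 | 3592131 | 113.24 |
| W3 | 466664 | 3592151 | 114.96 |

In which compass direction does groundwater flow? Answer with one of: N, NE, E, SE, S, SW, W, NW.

Three-point gradient (reference W1): Δ to W2 = (-190, -65, -2.81), Δ to W3 = (-75, -45, -1.09).
∂h/∂x = +0.01513, ∂h/∂y = -0.0009932 (det = 3675).
Flow = −∇h = (-0.01513 east, +0.0009932 north), which points west.

W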